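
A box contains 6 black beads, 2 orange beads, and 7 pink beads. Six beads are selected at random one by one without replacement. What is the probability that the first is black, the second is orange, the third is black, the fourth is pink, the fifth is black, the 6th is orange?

Multiply the conditional probability of each draw in order, without replacement, so each draw removes one from its color and from the total.
P = (6/15) · (2/14) · (5/13) · (7/12) · (4/11) · (1/10) = 1/2145 ≈ 0.0005.

1/2145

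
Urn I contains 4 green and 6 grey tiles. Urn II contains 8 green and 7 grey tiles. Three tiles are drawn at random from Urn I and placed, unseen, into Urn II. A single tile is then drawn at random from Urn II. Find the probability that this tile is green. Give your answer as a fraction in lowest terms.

Condition on how many of the transferred tiles are green (from Urn I: 4 green of 10; then Urn II has 18 total).
  0 green: C(4,0)C(6,3)/C(10,3) = 1/6; then P = 8/18
  1 green: C(4,1)C(6,2)/C(10,3) = 1/2; then P = 9/18
  2 green: C(4,2)C(6,1)/C(10,3) = 3/10; then P = 10/18
  3 green: C(4,3)C(6,0)/C(10,3) = 1/30; then P = 11/18
P(green from Urn II) = 23/45 ≈ 0.5111.

23/45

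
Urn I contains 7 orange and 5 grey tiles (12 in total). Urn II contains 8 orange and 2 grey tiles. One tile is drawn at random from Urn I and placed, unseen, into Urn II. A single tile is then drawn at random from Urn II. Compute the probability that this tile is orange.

103/132

Condition on how many of the transferred tiles are orange (from Urn I: 7 orange of 12; then Urn II has 11 total).
  0 orange: C(7,0)C(5,1)/C(12,1) = 5/12; then P = 8/11
  1 orange: C(7,1)C(5,0)/C(12,1) = 7/12; then P = 9/11
P(orange from Urn II) = 103/132 ≈ 0.7803.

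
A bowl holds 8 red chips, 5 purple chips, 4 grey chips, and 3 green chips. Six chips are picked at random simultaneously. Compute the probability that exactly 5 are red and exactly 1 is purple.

Unordered draws without replacement: count favorable combinations over C(20,6).
Favorable = C(8,5) · C(5,1) · C(4,0) · C(3,0) = 280; total = C(20,6) = 38760.
P = 280/38760 = 7/969 ≈ 0.0072.

7/969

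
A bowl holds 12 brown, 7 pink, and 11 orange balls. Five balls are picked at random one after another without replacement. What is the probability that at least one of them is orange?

7271/7917

Use the complement: P(at least one orange) = 1 − P(no orange).
P(none) = C(19,5)/C(30,5) = 11628/142506.
So P = 1 − 11628/142506 = 7271/7917 ≈ 0.9184.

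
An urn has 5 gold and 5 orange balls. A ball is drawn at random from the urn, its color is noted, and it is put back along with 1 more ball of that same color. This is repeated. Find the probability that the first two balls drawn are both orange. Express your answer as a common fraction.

After a orange draw the urn holds 6 orange out of 11.
P = (5/10)·(6/11) = 3/11 ≈ 0.2727.

3/11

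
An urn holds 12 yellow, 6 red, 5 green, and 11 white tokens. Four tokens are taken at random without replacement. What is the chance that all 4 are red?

Unordered draws without replacement: count favorable combinations over C(34,4).
Favorable = C(12,0) · C(6,4) · C(5,0) · C(11,0) = 15; total = C(34,4) = 46376.
P = 15/46376 = 15/46376 ≈ 0.0003.

15/46376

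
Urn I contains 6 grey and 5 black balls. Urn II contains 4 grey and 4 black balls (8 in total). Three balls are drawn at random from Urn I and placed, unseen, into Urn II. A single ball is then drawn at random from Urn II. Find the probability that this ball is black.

59/121

Condition on how many of the transferred balls are black (from Urn I: 5 black of 11; then Urn II has 11 total).
  0 black: C(5,0)C(6,3)/C(11,3) = 4/33; then P = 4/11
  1 black: C(5,1)C(6,2)/C(11,3) = 5/11; then P = 5/11
  2 black: C(5,2)C(6,1)/C(11,3) = 4/11; then P = 6/11
  3 black: C(5,3)C(6,0)/C(11,3) = 2/33; then P = 7/11
P(black from Urn II) = 59/121 ≈ 0.4876.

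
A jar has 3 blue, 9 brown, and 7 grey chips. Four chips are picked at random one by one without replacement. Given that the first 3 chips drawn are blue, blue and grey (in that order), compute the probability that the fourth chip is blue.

After removing 2 blue, 1 grey, the jar has 1 blue out of 16 remaining.
P(fourth is blue | given) = 1/16 ≈ 0.0625.

1/16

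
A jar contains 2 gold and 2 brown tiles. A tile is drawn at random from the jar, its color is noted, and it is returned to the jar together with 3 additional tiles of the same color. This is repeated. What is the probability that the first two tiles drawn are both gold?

5/14

After a gold draw the jar holds 5 gold out of 7.
P = (2/4)·(5/7) = 5/14 ≈ 0.3571.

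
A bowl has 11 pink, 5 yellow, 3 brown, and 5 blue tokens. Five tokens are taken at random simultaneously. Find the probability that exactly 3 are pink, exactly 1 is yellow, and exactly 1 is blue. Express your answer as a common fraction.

Unordered draws without replacement: count favorable combinations over C(24,5).
Favorable = C(11,3) · C(5,1) · C(3,0) · C(5,1) = 4125; total = C(24,5) = 42504.
P = 4125/42504 = 125/1288 ≈ 0.0970.

125/1288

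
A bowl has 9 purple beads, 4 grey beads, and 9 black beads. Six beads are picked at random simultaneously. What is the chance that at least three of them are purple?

Sum the hypergeometric tail for j = 3,…,6 purple beads.
Favorable = C(9,3)·C(13,3) + C(9,4)·C(13,2) + C(9,5)·C(13,1) + C(9,6)·C(13,0) = 35574; total = C(22,6) = 74613.
P = 35574/74613 = 154/323 ≈ 0.4768.

154/323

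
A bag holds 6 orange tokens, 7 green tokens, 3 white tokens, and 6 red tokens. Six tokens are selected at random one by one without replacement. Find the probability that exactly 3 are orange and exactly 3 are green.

100/10659

Unordered draws without replacement: count favorable combinations over C(22,6).
Favorable = C(6,3) · C(7,3) · C(3,0) · C(6,0) = 700; total = C(22,6) = 74613.
P = 700/74613 = 100/10659 ≈ 0.0094.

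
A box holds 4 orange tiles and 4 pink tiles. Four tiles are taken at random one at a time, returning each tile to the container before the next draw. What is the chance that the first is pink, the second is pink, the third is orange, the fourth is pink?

Multiply the conditional probability of each draw in order, with replacement (the composition resets each draw).
P = (4/8) · (4/8) · (4/8) · (4/8) = 1/16 ≈ 0.0625.

1/16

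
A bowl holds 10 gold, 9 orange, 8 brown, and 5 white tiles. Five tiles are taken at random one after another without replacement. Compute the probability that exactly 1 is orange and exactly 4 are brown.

Unordered draws without replacement: count favorable combinations over C(32,5).
Favorable = C(10,0) · C(9,1) · C(8,4) · C(5,0) = 630; total = C(32,5) = 201376.
P = 630/201376 = 45/14384 ≈ 0.0031.

45/14384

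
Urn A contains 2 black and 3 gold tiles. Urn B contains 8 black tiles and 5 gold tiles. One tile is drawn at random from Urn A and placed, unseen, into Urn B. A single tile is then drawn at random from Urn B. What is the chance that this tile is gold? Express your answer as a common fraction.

2/5

Condition on how many of the transferred tiles are gold (from Urn A: 3 gold of 5; then Urn B has 14 total).
  0 gold: C(3,0)C(2,1)/C(5,1) = 2/5; then P = 5/14
  1 gold: C(3,1)C(2,0)/C(5,1) = 3/5; then P = 6/14
P(gold from Urn B) = 2/5 ≈ 0.4000.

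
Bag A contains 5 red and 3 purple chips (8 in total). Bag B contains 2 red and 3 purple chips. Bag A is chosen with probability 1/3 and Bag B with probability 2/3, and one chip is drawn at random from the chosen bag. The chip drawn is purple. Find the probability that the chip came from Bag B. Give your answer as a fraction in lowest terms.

P(purple | Bag A) = 3/8; P(purple | Bag B) = 3/5.
P(purple) = 1/3·3/8 + 2/3·3/5 = 21/40.
By Bayes' rule, P(Bag B | purple) = 2/5 / 21/40 = 16/21 ≈ 0.7619.

16/21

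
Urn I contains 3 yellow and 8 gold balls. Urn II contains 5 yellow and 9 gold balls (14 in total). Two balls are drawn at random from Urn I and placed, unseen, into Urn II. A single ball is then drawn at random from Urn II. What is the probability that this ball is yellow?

Condition on how many of the transferred balls are yellow (from Urn I: 3 yellow of 11; then Urn II has 16 total).
  0 yellow: C(3,0)C(8,2)/C(11,2) = 28/55; then P = 5/16
  1 yellow: C(3,1)C(8,1)/C(11,2) = 24/55; then P = 6/16
  2 yellow: C(3,2)C(8,0)/C(11,2) = 3/55; then P = 7/16
P(yellow from Urn II) = 61/176 ≈ 0.3466.

61/176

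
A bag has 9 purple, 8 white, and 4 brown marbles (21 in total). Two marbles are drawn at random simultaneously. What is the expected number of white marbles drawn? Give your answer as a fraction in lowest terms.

By linearity of expectation, E[X] = Σ P(draw i is white); by symmetry each draw (even without replacement) has P(white) = 8/21.
E[X] = 2 · 8/21 = 16/21 ≈ 0.7619.

16/21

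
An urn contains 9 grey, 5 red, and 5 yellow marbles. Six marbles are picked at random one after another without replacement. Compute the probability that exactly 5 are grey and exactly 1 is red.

Unordered draws without replacement: count favorable combinations over C(19,6).
Favorable = C(9,5) · C(5,1) · C(5,0) = 630; total = C(19,6) = 27132.
P = 630/27132 = 15/646 ≈ 0.0232.

15/646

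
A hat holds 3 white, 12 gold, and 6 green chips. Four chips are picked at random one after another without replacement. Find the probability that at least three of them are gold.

55/133

Sum the hypergeometric tail for j = 3,…,4 gold chips.
Favorable = C(12,3)·C(9,1) + C(12,4)·C(9,0) = 2475; total = C(21,4) = 5985.
P = 2475/5985 = 55/133 ≈ 0.4135.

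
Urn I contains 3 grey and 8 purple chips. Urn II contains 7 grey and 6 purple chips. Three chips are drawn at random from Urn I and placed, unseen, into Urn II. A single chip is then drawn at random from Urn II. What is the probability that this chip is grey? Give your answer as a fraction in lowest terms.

43/88

Condition on how many of the transferred chips are grey (from Urn I: 3 grey of 11; then Urn II has 16 total).
  0 grey: C(3,0)C(8,3)/C(11,3) = 56/165; then P = 7/16
  1 grey: C(3,1)C(8,2)/C(11,3) = 28/55; then P = 8/16
  2 grey: C(3,2)C(8,1)/C(11,3) = 8/55; then P = 9/16
  3 grey: C(3,3)C(8,0)/C(11,3) = 1/165; then P = 10/16
P(grey from Urn II) = 43/88 ≈ 0.4886.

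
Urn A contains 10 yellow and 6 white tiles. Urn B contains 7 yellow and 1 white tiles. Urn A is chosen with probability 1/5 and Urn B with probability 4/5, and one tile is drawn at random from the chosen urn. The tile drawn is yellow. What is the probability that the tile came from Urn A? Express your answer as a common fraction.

5/33

P(yellow | Urn A) = 5/8; P(yellow | Urn B) = 7/8.
P(yellow) = 1/5·5/8 + 4/5·7/8 = 33/40.
By Bayes' rule, P(Urn A | yellow) = 1/8 / 33/40 = 5/33 ≈ 0.1515.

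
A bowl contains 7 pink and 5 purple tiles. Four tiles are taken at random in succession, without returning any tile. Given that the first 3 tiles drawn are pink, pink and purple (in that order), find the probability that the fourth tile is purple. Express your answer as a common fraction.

4/9

After removing 2 pink, 1 purple, the bowl has 4 purple out of 9 remaining.
P(fourth is purple | given) = 4/9 ≈ 0.4444.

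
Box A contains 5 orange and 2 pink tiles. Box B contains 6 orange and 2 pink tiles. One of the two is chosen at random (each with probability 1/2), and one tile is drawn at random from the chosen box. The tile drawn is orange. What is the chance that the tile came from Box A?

P(orange | Box A) = 5/7; P(orange | Box B) = 3/4.
P(orange) = 1/2·5/7 + 1/2·3/4 = 41/56.
By Bayes' rule, P(Box A | orange) = 5/14 / 41/56 = 20/41 ≈ 0.4878.

20/41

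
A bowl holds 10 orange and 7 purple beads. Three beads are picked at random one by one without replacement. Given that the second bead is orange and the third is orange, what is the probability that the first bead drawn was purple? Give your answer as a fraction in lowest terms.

7/15

P(first=purple and the second bead is orange and the third is orange) = (7/17)·(10/16)·(9/15) = 21/136.
P(E) = Σ over first color = 3/17 + 21/136 = 45/136.
By Bayes, P(first=purple | E) = 21/136 / 45/136 = 7/15 ≈ 0.4667.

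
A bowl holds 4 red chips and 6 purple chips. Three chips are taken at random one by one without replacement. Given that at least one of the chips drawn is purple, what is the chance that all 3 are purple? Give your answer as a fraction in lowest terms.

5/29

P(all 3 purple) = C(6,3)/C(10,3) = 1/6; P(at least one purple) = 1 − C(4,3)/C(10,3) = 29/30.
Since 'all 3 purple' ⊆ 'at least one purple', P(all 3 | at least one) = 1/6 / 29/30 = 5/29 ≈ 0.1724.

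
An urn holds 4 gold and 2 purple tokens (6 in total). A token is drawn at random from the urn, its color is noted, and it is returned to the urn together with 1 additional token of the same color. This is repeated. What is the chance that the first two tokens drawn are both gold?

10/21

After a gold draw the urn holds 5 gold out of 7.
P = (4/6)·(5/7) = 10/21 ≈ 0.4762.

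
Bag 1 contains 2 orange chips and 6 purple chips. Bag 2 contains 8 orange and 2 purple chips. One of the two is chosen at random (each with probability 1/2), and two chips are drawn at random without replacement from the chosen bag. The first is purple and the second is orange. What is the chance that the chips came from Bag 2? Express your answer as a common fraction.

P(E | Bag 1) = 3/14; P(E | Bag 2) = 8/45.
P(E) = 1/2·3/14 + 1/2·8/45 = 247/1260.
By Bayes' rule, P(Bag 2 | E) = 4/45 / 247/1260 = 112/247 ≈ 0.4534.

112/247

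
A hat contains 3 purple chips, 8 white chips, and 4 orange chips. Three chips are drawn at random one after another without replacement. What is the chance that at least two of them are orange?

Sum the hypergeometric tail for j = 2,…,3 orange chips.
Favorable = C(4,2)·C(11,1) + C(4,3)·C(11,0) = 70; total = C(15,3) = 455.
P = 70/455 = 2/13 ≈ 0.1538.

2/13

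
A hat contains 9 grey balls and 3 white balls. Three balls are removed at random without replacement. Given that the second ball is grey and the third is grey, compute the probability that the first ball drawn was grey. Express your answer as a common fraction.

P(first=grey and the second ball is grey and the third is grey) = (9/12)·(8/11)·(7/10) = 21/55.
P(E) = Σ over first color = 21/55 + 9/55 = 6/11.
By Bayes, P(first=grey | E) = 21/55 / 6/11 = 7/10 ≈ 0.7000.

7/10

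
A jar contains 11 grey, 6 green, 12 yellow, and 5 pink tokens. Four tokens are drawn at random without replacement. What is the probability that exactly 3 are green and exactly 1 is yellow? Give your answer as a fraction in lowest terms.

Unordered draws without replacement: count favorable combinations over C(34,4).
Favorable = C(11,0) · C(6,3) · C(12,1) · C(5,0) = 240; total = C(34,4) = 46376.
P = 240/46376 = 30/5797 ≈ 0.0052.

30/5797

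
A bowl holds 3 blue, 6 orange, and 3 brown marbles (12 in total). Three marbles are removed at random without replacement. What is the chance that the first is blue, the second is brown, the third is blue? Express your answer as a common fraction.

Multiply the conditional probability of each draw in order, without replacement, so each draw removes one from its color and from the total.
P = (3/12) · (3/11) · (2/10) = 3/220 ≈ 0.0136.

3/220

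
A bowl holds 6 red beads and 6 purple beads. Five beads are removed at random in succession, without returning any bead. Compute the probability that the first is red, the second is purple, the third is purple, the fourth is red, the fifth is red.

Multiply the conditional probability of each draw in order, without replacement, so each draw removes one from its color and from the total.
P = (6/12) · (6/11) · (5/10) · (5/9) · (4/8) = 5/132 ≈ 0.0379.

5/132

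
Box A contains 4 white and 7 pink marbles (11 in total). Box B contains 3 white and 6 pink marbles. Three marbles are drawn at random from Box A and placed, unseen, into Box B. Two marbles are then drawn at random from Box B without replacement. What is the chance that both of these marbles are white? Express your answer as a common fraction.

1/10

Condition on how many of the transferred marbles are white (from Box A: 4 white of 11; then Box B has 12 total).
  0 white: C(4,0)C(7,3)/C(11,3) = 7/33; then P = C(3,2)/C(12,2) = 1/22
  1 white: C(4,1)C(7,2)/C(11,3) = 28/55; then P = C(4,2)/C(12,2) = 1/11
  2 white: C(4,2)C(7,1)/C(11,3) = 14/55; then P = C(5,2)/C(12,2) = 5/33
  3 white: C(4,3)C(7,0)/C(11,3) = 4/165; then P = C(6,2)/C(12,2) = 5/22
P(both white) = 1/10 ≈ 0.1000.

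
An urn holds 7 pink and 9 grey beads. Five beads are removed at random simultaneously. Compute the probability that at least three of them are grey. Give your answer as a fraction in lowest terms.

33/52

Sum the hypergeometric tail for j = 3,…,5 grey beads.
Favorable = C(9,3)·C(7,2) + C(9,4)·C(7,1) + C(9,5)·C(7,0) = 2772; total = C(16,5) = 4368.
P = 2772/4368 = 33/52 ≈ 0.6346.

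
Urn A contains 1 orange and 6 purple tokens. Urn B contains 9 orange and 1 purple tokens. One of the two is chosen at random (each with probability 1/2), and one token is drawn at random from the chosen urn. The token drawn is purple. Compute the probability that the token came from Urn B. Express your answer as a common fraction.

P(purple | Urn A) = 6/7; P(purple | Urn B) = 1/10.
P(purple) = 1/2·6/7 + 1/2·1/10 = 67/140.
By Bayes' rule, P(Urn B | purple) = 1/20 / 67/140 = 7/67 ≈ 0.1045.

7/67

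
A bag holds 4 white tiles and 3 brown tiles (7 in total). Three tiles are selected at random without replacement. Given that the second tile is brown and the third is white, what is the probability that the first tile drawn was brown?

P(first=brown and the second tile is brown and the third is white) = (3/7)·(2/6)·(4/5) = 4/35.
P(E) = Σ over first color = 6/35 + 4/35 = 2/7.
By Bayes, P(first=brown | E) = 4/35 / 2/7 = 2/5 ≈ 0.4000.

2/5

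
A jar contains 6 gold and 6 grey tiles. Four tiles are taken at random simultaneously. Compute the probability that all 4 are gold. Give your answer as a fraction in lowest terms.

Unordered draws without replacement: count favorable combinations over C(12,4).
Favorable = C(6,4) · C(6,0) = 15; total = C(12,4) = 495.
P = 15/495 = 1/33 ≈ 0.0303.

1/33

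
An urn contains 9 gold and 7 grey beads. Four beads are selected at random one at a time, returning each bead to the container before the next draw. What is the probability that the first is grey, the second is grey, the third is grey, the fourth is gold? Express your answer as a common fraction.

Multiply the conditional probability of each draw in order, with replacement (the composition resets each draw).
P = (7/16) · (7/16) · (7/16) · (9/16) = 3087/65536 ≈ 0.0471.

3087/65536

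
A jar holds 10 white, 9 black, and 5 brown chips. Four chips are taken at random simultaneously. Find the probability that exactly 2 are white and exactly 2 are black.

Unordered draws without replacement: count favorable combinations over C(24,4).
Favorable = C(10,2) · C(9,2) · C(5,0) = 1620; total = C(24,4) = 10626.
P = 1620/10626 = 270/1771 ≈ 0.1525.

270/1771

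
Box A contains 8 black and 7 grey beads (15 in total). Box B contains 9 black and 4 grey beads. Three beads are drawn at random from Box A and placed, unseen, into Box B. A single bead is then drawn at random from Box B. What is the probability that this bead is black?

53/80

Condition on how many of the transferred beads are black (from Box A: 8 black of 15; then Box B has 16 total).
  0 black: C(8,0)C(7,3)/C(15,3) = 1/13; then P = 9/16
  1 black: C(8,1)C(7,2)/C(15,3) = 24/65; then P = 10/16
  2 black: C(8,2)C(7,1)/C(15,3) = 28/65; then P = 11/16
  3 black: C(8,3)C(7,0)/C(15,3) = 8/65; then P = 12/16
P(black from Box B) = 53/80 ≈ 0.6625.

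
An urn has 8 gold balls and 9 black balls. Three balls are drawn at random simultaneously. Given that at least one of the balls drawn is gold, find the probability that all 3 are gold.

P(all 3 gold) = C(8,3)/C(17,3) = 7/85; P(at least one gold) = 1 − C(9,3)/C(17,3) = 149/170.
Since 'all 3 gold' ⊆ 'at least one gold', P(all 3 | at least one) = 7/85 / 149/170 = 14/149 ≈ 0.0940.

14/149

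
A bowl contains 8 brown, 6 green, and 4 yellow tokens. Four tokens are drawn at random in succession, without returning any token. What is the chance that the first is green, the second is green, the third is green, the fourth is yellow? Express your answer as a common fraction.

Multiply the conditional probability of each draw in order, without replacement, so each draw removes one from its color and from the total.
P = (6/18) · (5/17) · (4/16) · (4/15) = 1/153 ≈ 0.0065.

1/153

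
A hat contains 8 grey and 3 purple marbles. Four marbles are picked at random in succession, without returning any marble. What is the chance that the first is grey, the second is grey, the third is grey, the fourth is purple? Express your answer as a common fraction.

7/55

Multiply the conditional probability of each draw in order, without replacement, so each draw removes one from its color and from the total.
P = (8/11) · (7/10) · (6/9) · (3/8) = 7/55 ≈ 0.1273.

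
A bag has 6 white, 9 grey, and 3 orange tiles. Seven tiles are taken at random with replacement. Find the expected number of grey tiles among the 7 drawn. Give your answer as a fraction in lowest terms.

7/2

By linearity of expectation, E[X] = Σ P(draw i is grey); each independent draw has P(grey) = 9/18.
E[X] = 7 · 9/18 = 7/2 ≈ 3.5000.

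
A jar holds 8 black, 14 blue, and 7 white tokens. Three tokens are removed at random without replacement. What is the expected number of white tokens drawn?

21/29

By linearity of expectation, E[X] = Σ P(draw i is white); by symmetry each draw (even without replacement) has P(white) = 7/29.
E[X] = 3 · 7/29 = 21/29 ≈ 0.7241.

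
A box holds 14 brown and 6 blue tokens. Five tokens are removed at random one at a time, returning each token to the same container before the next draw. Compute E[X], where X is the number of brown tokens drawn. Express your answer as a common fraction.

7/2

By linearity of expectation, E[X] = Σ P(draw i is brown); each independent draw has P(brown) = 14/20.
E[X] = 5 · 14/20 = 7/2 ≈ 3.5000.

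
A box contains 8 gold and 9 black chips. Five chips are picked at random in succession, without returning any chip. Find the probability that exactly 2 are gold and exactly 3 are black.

Unordered draws without replacement: count favorable combinations over C(17,5).
Favorable = C(8,2) · C(9,3) = 2352; total = C(17,5) = 6188.
P = 2352/6188 = 84/221 ≈ 0.3801.

84/221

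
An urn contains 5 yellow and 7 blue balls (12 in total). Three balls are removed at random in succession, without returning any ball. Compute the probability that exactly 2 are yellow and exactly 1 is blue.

Unordered draws without replacement: count favorable combinations over C(12,3).
Favorable = C(5,2) · C(7,1) = 70; total = C(12,3) = 220.
P = 70/220 = 7/22 ≈ 0.3182.

7/22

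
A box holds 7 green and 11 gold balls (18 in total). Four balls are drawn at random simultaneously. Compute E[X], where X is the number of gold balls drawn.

By linearity of expectation, E[X] = Σ P(draw i is gold); by symmetry each draw (even without replacement) has P(gold) = 11/18.
E[X] = 4 · 11/18 = 22/9 ≈ 2.4444.

22/9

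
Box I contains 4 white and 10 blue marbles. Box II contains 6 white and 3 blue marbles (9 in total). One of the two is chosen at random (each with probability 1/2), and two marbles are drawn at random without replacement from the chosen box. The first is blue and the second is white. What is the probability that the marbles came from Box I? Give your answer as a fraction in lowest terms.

P(E | Box I) = 20/91; P(E | Box II) = 1/4.
P(E) = 1/2·20/91 + 1/2·1/4 = 171/728.
By Bayes' rule, P(Box I | E) = 10/91 / 171/728 = 80/171 ≈ 0.4678.

80/171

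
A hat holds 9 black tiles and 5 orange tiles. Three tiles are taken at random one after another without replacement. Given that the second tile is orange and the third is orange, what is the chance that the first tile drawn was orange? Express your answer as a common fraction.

1/4

P(first=orange and the second tile is orange and the third is orange) = (5/14)·(4/13)·(3/12) = 5/182.
P(E) = Σ over first color = 15/182 + 5/182 = 10/91.
By Bayes, P(first=orange | E) = 5/182 / 10/91 = 1/4 ≈ 0.2500.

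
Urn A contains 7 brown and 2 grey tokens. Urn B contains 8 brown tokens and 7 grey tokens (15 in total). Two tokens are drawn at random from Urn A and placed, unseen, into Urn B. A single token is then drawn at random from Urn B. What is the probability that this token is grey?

67/153

Condition on how many of the transferred tokens are grey (from Urn A: 2 grey of 9; then Urn B has 17 total).
  0 grey: C(2,0)C(7,2)/C(9,2) = 7/12; then P = 7/17
  1 grey: C(2,1)C(7,1)/C(9,2) = 7/18; then P = 8/17
  2 grey: C(2,2)C(7,0)/C(9,2) = 1/36; then P = 9/17
P(grey from Urn B) = 67/153 ≈ 0.4379.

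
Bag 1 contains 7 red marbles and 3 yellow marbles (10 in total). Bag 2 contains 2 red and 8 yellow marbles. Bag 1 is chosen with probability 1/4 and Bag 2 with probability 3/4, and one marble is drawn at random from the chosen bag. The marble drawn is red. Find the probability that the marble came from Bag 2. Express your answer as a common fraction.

P(red | Bag 1) = 7/10; P(red | Bag 2) = 1/5.
P(red) = 1/4·7/10 + 3/4·1/5 = 13/40.
By Bayes' rule, P(Bag 2 | red) = 3/20 / 13/40 = 6/13 ≈ 0.4615.

6/13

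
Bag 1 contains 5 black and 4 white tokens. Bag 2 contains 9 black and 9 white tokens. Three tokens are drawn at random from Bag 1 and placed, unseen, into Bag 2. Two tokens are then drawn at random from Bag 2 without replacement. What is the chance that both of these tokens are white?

97/420

Condition on how many of the transferred tokens are white (from Bag 1: 4 white of 9; then Bag 2 has 21 total).
  0 white: C(4,0)C(5,3)/C(9,3) = 5/42; then P = C(9,2)/C(21,2) = 6/35
  1 white: C(4,1)C(5,2)/C(9,3) = 10/21; then P = C(10,2)/C(21,2) = 3/14
  2 white: C(4,2)C(5,1)/C(9,3) = 5/14; then P = C(11,2)/C(21,2) = 11/42
  3 white: C(4,3)C(5,0)/C(9,3) = 1/21; then P = C(12,2)/C(21,2) = 11/35
P(both white) = 97/420 ≈ 0.2310.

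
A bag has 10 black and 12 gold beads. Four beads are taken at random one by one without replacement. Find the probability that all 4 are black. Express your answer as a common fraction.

6/209

Unordered draws without replacement: count favorable combinations over C(22,4).
Favorable = C(10,4) · C(12,0) = 210; total = C(22,4) = 7315.
P = 210/7315 = 6/209 ≈ 0.0287.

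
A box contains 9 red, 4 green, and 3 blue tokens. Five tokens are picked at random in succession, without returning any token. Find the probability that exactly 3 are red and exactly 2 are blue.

3/52

Unordered draws without replacement: count favorable combinations over C(16,5).
Favorable = C(9,3) · C(4,0) · C(3,2) = 252; total = C(16,5) = 4368.
P = 252/4368 = 3/52 ≈ 0.0577.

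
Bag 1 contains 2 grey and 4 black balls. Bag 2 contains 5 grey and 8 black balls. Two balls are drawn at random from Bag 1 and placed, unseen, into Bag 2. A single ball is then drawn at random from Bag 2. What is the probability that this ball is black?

Condition on how many of the transferred balls are black (from Bag 1: 4 black of 6; then Bag 2 has 15 total).
  0 black: C(4,0)C(2,2)/C(6,2) = 1/15; then P = 8/15
  1 black: C(4,1)C(2,1)/C(6,2) = 8/15; then P = 9/15
  2 black: C(4,2)C(2,0)/C(6,2) = 2/5; then P = 10/15
P(black from Bag 2) = 28/45 ≈ 0.6222.

28/45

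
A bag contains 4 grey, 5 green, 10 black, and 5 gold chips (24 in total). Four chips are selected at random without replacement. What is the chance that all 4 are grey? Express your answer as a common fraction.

Unordered draws without replacement: count favorable combinations over C(24,4).
Favorable = C(4,4) · C(5,0) · C(10,0) · C(5,0) = 1; total = C(24,4) = 10626.
P = 1/10626 = 1/10626 ≈ 0.0001.

1/10626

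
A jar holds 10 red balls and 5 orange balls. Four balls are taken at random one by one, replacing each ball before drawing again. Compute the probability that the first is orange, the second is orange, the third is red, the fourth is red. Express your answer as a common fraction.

Multiply the conditional probability of each draw in order, with replacement (the composition resets each draw).
P = (5/15) · (5/15) · (10/15) · (10/15) = 4/81 ≈ 0.0494.

4/81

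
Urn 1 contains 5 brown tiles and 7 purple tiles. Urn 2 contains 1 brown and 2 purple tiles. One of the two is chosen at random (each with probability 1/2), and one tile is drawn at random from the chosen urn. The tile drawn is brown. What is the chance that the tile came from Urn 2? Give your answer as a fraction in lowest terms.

4/9

P(brown | Urn 1) = 5/12; P(brown | Urn 2) = 1/3.
P(brown) = 1/2·5/12 + 1/2·1/3 = 3/8.
By Bayes' rule, P(Urn 2 | brown) = 1/6 / 3/8 = 4/9 ≈ 0.4444.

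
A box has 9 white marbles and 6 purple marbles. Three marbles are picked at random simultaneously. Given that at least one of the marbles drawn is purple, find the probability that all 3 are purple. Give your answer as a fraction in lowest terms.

20/371

P(all 3 purple) = C(6,3)/C(15,3) = 4/91; P(at least one purple) = 1 − C(9,3)/C(15,3) = 53/65.
Since 'all 3 purple' ⊆ 'at least one purple', P(all 3 | at least one) = 4/91 / 53/65 = 20/371 ≈ 0.0539.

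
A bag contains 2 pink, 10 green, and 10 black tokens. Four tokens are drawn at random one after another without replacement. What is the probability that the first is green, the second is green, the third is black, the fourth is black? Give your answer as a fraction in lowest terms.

135/2926

Multiply the conditional probability of each draw in order, without replacement, so each draw removes one from its color and from the total.
P = (10/22) · (9/21) · (10/20) · (9/19) = 135/2926 ≈ 0.0461.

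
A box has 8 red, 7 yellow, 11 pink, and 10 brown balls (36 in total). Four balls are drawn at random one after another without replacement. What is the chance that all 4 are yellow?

1/1683

Unordered draws without replacement: count favorable combinations over C(36,4).
Favorable = C(8,0) · C(7,4) · C(11,0) · C(10,0) = 35; total = C(36,4) = 58905.
P = 35/58905 = 1/1683 ≈ 0.0006.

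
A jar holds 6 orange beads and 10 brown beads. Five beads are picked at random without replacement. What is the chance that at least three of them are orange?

22/91

Sum the hypergeometric tail for j = 3,…,5 orange beads.
Favorable = C(6,3)·C(10,2) + C(6,4)·C(10,1) + C(6,5)·C(10,0) = 1056; total = C(16,5) = 4368.
P = 1056/4368 = 22/91 ≈ 0.2418.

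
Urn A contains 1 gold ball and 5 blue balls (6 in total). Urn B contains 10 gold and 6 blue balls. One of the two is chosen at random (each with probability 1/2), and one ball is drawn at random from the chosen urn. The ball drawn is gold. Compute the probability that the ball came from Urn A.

P(gold | Urn A) = 1/6; P(gold | Urn B) = 5/8.
P(gold) = 1/2·1/6 + 1/2·5/8 = 19/48.
By Bayes' rule, P(Urn A | gold) = 1/12 / 19/48 = 4/19 ≈ 0.2105.

4/19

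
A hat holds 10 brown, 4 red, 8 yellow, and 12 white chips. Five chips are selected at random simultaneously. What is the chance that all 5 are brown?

Unordered draws without replacement: count favorable combinations over C(34,5).
Favorable = C(10,5) · C(4,0) · C(8,0) · C(12,0) = 252; total = C(34,5) = 278256.
P = 252/278256 = 21/23188 ≈ 0.0009.

21/23188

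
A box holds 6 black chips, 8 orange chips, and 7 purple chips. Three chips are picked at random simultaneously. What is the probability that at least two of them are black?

Sum the hypergeometric tail for j = 2,…,3 black chips.
Favorable = C(6,2)·C(15,1) + C(6,3)·C(15,0) = 245; total = C(21,3) = 1330.
P = 245/1330 = 7/38 ≈ 0.1842.

7/38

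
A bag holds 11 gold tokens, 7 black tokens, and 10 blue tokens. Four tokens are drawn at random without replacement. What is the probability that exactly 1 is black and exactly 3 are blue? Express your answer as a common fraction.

8/195

Unordered draws without replacement: count favorable combinations over C(28,4).
Favorable = C(11,0) · C(7,1) · C(10,3) = 840; total = C(28,4) = 20475.
P = 840/20475 = 8/195 ≈ 0.0410.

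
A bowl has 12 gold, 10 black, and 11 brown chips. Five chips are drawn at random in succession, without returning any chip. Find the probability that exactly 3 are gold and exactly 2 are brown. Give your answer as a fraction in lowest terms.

Unordered draws without replacement: count favorable combinations over C(33,5).
Favorable = C(12,3) · C(10,0) · C(11,2) = 12100; total = C(33,5) = 237336.
P = 12100/237336 = 275/5394 ≈ 0.0510.

275/5394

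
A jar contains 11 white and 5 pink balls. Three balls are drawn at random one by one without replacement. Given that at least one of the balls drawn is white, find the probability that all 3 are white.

P(all 3 white) = C(11,3)/C(16,3) = 33/112; P(at least one white) = 1 − C(5,3)/C(16,3) = 55/56.
Since 'all 3 white' ⊆ 'at least one white', P(all 3 | at least one) = 33/112 / 55/56 = 3/10 ≈ 0.3000.

3/10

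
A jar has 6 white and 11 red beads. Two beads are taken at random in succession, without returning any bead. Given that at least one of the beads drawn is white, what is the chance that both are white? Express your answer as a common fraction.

P(both white) = C(6,2)/C(17,2) = 15/136; P(at least one white) = 1 − C(11,2)/C(17,2) = 81/136.
Since 'both white' ⊆ 'at least one white', P(both | at least one) = 15/136 / 81/136 = 5/27 ≈ 0.1852.

5/27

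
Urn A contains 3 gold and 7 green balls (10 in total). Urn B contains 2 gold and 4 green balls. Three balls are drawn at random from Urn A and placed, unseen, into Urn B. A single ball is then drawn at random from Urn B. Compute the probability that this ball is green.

61/90

Condition on how many of the transferred balls are green (from Urn A: 7 green of 10; then Urn B has 9 total).
  0 green: C(7,0)C(3,3)/C(10,3) = 1/120; then P = 4/9
  1 green: C(7,1)C(3,2)/C(10,3) = 7/40; then P = 5/9
  2 green: C(7,2)C(3,1)/C(10,3) = 21/40; then P = 6/9
  3 green: C(7,3)C(3,0)/C(10,3) = 7/24; then P = 7/9
P(green from Urn B) = 61/90 ≈ 0.6778.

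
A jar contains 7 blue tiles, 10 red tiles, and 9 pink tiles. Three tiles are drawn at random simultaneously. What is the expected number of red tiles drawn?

15/13

By linearity of expectation, E[X] = Σ P(draw i is red); by symmetry each draw (even without replacement) has P(red) = 10/26.
E[X] = 3 · 10/26 = 15/13 ≈ 1.1538.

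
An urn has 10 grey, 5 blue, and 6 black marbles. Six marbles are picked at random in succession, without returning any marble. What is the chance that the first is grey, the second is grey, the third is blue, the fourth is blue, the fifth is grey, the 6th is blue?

5/4522

Multiply the conditional probability of each draw in order, without replacement, so each draw removes one from its color and from the total.
P = (10/21) · (9/20) · (5/19) · (4/18) · (8/17) · (3/16) = 5/4522 ≈ 0.0011.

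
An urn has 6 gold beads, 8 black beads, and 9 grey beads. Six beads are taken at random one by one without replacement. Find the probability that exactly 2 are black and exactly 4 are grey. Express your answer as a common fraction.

Unordered draws without replacement: count favorable combinations over C(23,6).
Favorable = C(6,0) · C(8,2) · C(9,4) = 3528; total = C(23,6) = 100947.
P = 3528/100947 = 168/4807 ≈ 0.0349.

168/4807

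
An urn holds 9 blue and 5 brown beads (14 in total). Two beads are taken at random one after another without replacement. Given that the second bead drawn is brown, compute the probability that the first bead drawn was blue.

P(first=blue and the second bead drawn is brown) = (9/14)·(5/13) = 45/182.
P(the second bead drawn is brown) = Σ over first color = 45/182 + 10/91 = 5/14.
By Bayes, P(first=blue | the second bead drawn is brown) = 45/182 / 5/14 = 9/13 ≈ 0.6923.

9/13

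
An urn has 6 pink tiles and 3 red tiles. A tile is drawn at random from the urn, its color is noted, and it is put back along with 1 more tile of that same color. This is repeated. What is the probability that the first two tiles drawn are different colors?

Either red then pink, or pink then red; after the first draw the total is 10.
P = (3/9)·(6/10) + (6/9)·(3/10) = 2/5 ≈ 0.4000.

2/5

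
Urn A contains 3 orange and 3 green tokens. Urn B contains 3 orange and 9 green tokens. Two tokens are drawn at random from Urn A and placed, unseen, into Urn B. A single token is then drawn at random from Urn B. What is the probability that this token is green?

5/7

Condition on how many of the transferred tokens are green (from Urn A: 3 green of 6; then Urn B has 14 total).
  0 green: C(3,0)C(3,2)/C(6,2) = 1/5; then P = 9/14
  1 green: C(3,1)C(3,1)/C(6,2) = 3/5; then P = 10/14
  2 green: C(3,2)C(3,0)/C(6,2) = 1/5; then P = 11/14
P(green from Urn B) = 5/7 ≈ 0.7143.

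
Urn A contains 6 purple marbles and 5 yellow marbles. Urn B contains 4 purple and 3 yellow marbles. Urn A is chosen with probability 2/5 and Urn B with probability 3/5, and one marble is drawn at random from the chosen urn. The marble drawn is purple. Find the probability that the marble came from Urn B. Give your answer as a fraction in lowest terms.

11/18

P(purple | Urn A) = 6/11; P(purple | Urn B) = 4/7.
P(purple) = 2/5·6/11 + 3/5·4/7 = 216/385.
By Bayes' rule, P(Urn B | purple) = 12/35 / 216/385 = 11/18 ≈ 0.6111.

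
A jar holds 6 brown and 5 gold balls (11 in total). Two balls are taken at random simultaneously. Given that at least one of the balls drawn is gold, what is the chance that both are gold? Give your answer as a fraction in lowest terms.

1/4

P(both gold) = C(5,2)/C(11,2) = 2/11; P(at least one gold) = 1 − C(6,2)/C(11,2) = 8/11.
Since 'both gold' ⊆ 'at least one gold', P(both | at least one) = 2/11 / 8/11 = 1/4 ≈ 0.2500.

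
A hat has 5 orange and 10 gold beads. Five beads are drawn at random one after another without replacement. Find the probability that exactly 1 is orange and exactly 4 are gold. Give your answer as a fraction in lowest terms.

50/143

Unordered draws without replacement: count favorable combinations over C(15,5).
Favorable = C(5,1) · C(10,4) = 1050; total = C(15,5) = 3003.
P = 1050/3003 = 50/143 ≈ 0.3497.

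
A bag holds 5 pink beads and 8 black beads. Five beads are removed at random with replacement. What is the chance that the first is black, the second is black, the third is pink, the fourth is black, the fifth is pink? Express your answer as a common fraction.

12800/371293

Multiply the conditional probability of each draw in order, with replacement (the composition resets each draw).
P = (8/13) · (8/13) · (5/13) · (8/13) · (5/13) = 12800/371293 ≈ 0.0345.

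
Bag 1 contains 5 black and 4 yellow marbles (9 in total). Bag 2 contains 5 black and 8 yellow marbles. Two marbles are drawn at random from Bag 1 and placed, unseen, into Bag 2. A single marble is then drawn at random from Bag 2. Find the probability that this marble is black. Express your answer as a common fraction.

11/27

Condition on how many of the transferred marbles are black (from Bag 1: 5 black of 9; then Bag 2 has 15 total).
  0 black: C(5,0)C(4,2)/C(9,2) = 1/6; then P = 5/15
  1 black: C(5,1)C(4,1)/C(9,2) = 5/9; then P = 6/15
  2 black: C(5,2)C(4,0)/C(9,2) = 5/18; then P = 7/15
P(black from Bag 2) = 11/27 ≈ 0.4074.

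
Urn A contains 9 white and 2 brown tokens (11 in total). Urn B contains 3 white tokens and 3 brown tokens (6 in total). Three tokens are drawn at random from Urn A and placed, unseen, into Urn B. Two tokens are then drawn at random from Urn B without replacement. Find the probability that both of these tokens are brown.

Condition on how many of the transferred tokens are brown (from Urn A: 2 brown of 11; then Urn B has 9 total).
  0 brown: C(2,0)C(9,3)/C(11,3) = 28/55; then P = C(3,2)/C(9,2) = 1/12
  1 brown: C(2,1)C(9,2)/C(11,3) = 24/55; then P = C(4,2)/C(9,2) = 1/6
  2 brown: C(2,2)C(9,1)/C(11,3) = 3/55; then P = C(5,2)/C(9,2) = 5/18
P(both brown) = 43/330 ≈ 0.1303.

43/330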